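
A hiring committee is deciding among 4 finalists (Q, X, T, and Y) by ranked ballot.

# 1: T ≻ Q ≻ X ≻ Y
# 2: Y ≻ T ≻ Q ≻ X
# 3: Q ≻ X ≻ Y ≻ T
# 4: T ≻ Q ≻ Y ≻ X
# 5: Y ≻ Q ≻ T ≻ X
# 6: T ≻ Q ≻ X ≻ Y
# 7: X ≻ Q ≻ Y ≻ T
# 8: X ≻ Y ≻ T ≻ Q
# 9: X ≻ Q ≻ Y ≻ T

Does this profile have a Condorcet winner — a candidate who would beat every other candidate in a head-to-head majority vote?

Head-to-head results (9 voters total):
Q vs X: Q wins 6–3.
Q vs T: T wins 5–4.
Q vs Y: Q wins 6–3.
X vs T: T wins 5–4.
X vs Y: X wins 6–3.
T vs Y: Y wins 6–3.
No candidate beats all others: Q beats Y beats T beats Q, a majority cycle.

No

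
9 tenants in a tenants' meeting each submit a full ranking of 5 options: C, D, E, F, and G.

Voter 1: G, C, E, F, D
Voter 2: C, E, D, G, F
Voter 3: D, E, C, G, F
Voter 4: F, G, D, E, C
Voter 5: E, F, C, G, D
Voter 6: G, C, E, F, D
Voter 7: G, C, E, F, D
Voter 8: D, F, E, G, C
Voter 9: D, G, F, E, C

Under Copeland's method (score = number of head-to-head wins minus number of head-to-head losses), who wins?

Pairwise results:
  C vs D: C wins 5–4.
  C vs E: E wins 5–4.
  C vs F: C wins 5–4.
  C vs G: G wins 6–3.
  D vs E: E wins 5–4.
  D vs F: F wins 5–4.
  D vs G: G wins 5–4.
  E vs F: E wins 6–3.
  E vs G: G wins 5–4.
  F vs G: G wins 6–3.
Copeland scores (wins − losses):
  C: 2 − 2 = 0
  D: 0 − 4 = -4
  E: 3 − 1 = 2
  F: 1 − 3 = -2
  G: 4 − 0 = 4
G has the best Copeland score.

G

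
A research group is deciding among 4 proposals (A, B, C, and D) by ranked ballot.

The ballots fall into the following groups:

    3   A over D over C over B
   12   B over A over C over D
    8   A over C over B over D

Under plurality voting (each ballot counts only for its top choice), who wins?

First-place vote totals:
  A: 11
  B: 12
  C: 0
  D: 0
B has the most first-place votes.

B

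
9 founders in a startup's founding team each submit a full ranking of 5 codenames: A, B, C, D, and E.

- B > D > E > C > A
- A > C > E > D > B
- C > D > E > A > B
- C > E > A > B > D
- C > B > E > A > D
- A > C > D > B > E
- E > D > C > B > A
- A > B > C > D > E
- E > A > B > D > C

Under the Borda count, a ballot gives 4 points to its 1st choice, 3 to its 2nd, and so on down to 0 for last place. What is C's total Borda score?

Borda scores:
  A: 0 + 4 + 1 + 2 + 1 + 4 + 0 + 4 + 3 = 19
  B: 4 + 0 + 0 + 1 + 3 + 1 + 1 + 3 + 2 = 15
  C: 1 + 3 + 4 + 4 + 4 + 3 + 2 + 2 + 0 = 23
  D: 3 + 1 + 3 + 0 + 0 + 2 + 3 + 1 + 1 = 14
  E: 2 + 2 + 2 + 3 + 2 + 0 + 4 + 0 + 4 = 19

23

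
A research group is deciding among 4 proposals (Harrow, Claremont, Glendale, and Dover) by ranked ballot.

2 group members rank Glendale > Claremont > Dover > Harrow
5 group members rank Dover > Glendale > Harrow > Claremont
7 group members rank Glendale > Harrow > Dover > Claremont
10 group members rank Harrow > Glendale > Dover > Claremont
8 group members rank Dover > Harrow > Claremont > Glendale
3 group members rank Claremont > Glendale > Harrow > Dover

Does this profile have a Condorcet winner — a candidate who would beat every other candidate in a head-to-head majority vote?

Head-to-head results (35 voters total):
Harrow vs Claremont: Harrow wins 30–5.
Harrow vs Glendale: Harrow wins 18–17.
Harrow vs Dover: Harrow wins 20–15.
Claremont vs Glendale: Glendale wins 24–11.
Claremont vs Dover: Dover wins 30–5.
Glendale vs Dover: Glendale wins 22–13.
Harrow beats each rival — Claremont (30–5), Glendale (18–17), Dover (20–15) — so Harrow is the Condorcet winner.

Yes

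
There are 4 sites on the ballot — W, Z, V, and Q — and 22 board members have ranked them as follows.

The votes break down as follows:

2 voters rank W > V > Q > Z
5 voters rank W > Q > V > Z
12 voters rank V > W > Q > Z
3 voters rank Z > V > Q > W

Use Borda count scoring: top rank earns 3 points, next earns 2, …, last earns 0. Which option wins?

Borda scores:
  W: 2·3 + 5·3 + 12·2 + 3·0 = 45
  Z: 2·0 + 5·0 + 12·0 + 3·3 = 9
  V: 2·2 + 5·1 + 12·3 + 3·2 = 51
  Q: 2·1 + 5·2 + 12·1 + 3·1 = 27
V has the highest total.

V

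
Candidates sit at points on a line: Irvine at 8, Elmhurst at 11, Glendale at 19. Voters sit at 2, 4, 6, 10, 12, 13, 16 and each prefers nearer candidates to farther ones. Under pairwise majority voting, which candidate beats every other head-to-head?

Elmhurst

With single-peaked preferences on a line, the Condorcet winner is the candidate closest to the median voter.
The median voter (position 10) is closest to Elmhurst at 11.
Check: Elmhurst vs Irvine — voters closer to Elmhurst: 4 of 7.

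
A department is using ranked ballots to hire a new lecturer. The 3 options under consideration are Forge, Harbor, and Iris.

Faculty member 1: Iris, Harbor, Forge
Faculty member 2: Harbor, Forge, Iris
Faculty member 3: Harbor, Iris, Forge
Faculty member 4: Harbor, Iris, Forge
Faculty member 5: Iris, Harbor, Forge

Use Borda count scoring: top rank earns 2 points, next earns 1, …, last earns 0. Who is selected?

Borda scores:
  Forge: 0 + 1 + 0 + 0 + 0 = 1
  Harbor: 1 + 2 + 2 + 2 + 1 = 8
  Iris: 2 + 0 + 1 + 1 + 2 = 6
Harbor has the highest total.

Harbor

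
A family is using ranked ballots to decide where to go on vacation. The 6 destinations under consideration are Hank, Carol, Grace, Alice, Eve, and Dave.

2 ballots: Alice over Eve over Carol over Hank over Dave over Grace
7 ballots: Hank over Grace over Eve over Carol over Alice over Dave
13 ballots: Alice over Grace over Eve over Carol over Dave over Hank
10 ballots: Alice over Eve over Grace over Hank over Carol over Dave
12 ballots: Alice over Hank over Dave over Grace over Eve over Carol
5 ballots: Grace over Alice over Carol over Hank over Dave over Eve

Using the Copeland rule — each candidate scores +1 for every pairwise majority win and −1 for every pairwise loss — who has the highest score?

Alice

Pairwise results:
  Hank vs Carol: Hank wins 29–20.
  Hank vs Grace: Grace wins 28–21.
  Hank vs Alice: Alice wins 42–7.
  Hank vs Eve: Eve wins 25–24.
  Hank vs Dave: Hank wins 36–13.
  Carol vs Grace: Grace wins 47–2.
  Carol vs Alice: Alice wins 42–7.
  Carol vs Eve: Eve wins 44–5.
  Carol vs Dave: Carol wins 37–12.
  Grace vs Alice: Alice wins 37–12.
  Grace vs Eve: Grace wins 37–12.
  Grace vs Dave: Grace wins 35–14.
  Alice vs Eve: Alice wins 42–7.
  Alice vs Dave: Alice wins 49–0.
  Eve vs Dave: Eve wins 32–17.
Copeland scores (wins − losses):
  Hank: 2 − 3 = -1
  Carol: 1 − 4 = -3
  Grace: 4 − 1 = 3
  Alice: 5 − 0 = 5
  Eve: 3 − 2 = 1
  Dave: 0 − 5 = -5
Alice has the best Copeland score.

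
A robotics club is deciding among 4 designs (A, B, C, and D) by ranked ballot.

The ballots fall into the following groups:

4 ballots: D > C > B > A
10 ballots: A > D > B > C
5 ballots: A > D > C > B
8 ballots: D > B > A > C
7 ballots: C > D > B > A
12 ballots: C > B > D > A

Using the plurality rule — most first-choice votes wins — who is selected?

C

First-place vote totals:
  A: 15
  B: 0
  C: 19
  D: 12
C has the most first-place votes.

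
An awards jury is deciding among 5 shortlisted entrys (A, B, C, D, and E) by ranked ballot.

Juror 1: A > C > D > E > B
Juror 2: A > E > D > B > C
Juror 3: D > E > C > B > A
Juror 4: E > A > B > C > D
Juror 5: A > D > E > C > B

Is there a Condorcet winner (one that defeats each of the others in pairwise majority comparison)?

Head-to-head results (5 voters total):
A vs B: A wins 4–1.
A vs C: A wins 4–1.
A vs D: A wins 4–1.
A vs E: A wins 3–2.
B vs C: C wins 3–2.
B vs D: D wins 4–1.
B vs E: E wins 5–0.
C vs D: D wins 3–2.
C vs E: E wins 4–1.
D vs E: D wins 3–2.
A beats each rival — B (4–1), C (4–1), D (4–1), E (3–2) — so A is the Condorcet winner.

Yes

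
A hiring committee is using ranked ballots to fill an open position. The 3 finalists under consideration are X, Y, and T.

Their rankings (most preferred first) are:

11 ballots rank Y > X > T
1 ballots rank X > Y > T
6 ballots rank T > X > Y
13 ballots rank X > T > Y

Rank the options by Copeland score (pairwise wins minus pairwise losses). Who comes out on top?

X

Pairwise results:
  X vs Y: X wins 20–11.
  X vs T: X wins 25–6.
  Y vs T: T wins 19–12.
Copeland scores (wins − losses):
  X: 2 − 0 = 2
  Y: 0 − 2 = -2
  T: 1 − 1 = 0
X has the best Copeland score.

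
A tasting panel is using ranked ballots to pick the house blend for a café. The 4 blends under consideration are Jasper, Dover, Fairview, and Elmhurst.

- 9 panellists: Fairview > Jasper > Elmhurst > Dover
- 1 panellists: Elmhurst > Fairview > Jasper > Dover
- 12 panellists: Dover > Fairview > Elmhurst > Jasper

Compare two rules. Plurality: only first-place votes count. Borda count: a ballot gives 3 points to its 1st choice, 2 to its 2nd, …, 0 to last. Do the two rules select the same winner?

Plurality first-place counts: Jasper 0, Dover 12, Fairview 9, Elmhurst 1 → Dover.
Borda totals: Jasper 19, Dover 36, Fairview 53, Elmhurst 24 → Fairview.
The two rules disagree: plurality picks Dover, Borda picks Fairview.

No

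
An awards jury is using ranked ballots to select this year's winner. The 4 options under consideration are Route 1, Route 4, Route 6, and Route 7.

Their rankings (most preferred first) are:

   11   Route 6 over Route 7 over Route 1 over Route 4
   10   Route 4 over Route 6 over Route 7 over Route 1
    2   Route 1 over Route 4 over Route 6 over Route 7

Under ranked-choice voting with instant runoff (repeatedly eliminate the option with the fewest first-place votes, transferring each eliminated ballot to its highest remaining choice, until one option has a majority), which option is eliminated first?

Route 7

Round 1: Route 6 11, Route 4 10, Route 1 2, Route 7 0. Route 7 has the fewest and is eliminated.
Round 2: Route 6 11, Route 4 10, Route 1 2. Route 1 has the fewest and is eliminated.
Round 3: Route 4 12, Route 6 11. Route 4 has a majority.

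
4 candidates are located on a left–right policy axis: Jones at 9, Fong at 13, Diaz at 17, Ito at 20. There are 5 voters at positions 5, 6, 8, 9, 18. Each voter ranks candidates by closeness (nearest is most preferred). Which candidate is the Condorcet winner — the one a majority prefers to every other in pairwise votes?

Jones

With single-peaked preferences on a line, the Condorcet winner is the candidate closest to the median voter.
The median voter (position 8) is closest to Jones at 9.
Check: Jones vs Diaz — voters closer to Jones: 4 of 5.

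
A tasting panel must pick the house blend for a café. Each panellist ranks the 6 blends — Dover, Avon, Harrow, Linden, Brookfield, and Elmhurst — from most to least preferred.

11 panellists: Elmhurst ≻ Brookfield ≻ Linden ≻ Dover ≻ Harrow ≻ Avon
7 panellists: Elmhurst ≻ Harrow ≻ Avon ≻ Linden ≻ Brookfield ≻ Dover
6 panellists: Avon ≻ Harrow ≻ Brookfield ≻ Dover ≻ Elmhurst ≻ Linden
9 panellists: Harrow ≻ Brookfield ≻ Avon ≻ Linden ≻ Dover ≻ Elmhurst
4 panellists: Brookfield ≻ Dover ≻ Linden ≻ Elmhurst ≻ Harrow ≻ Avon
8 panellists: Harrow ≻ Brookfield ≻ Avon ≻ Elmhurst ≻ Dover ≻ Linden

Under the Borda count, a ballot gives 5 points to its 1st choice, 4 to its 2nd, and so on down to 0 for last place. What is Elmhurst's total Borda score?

Borda scores:
  Dover: 11·2 + 7·0 + 6·2 + 9·1 + 4·4 + 8·1 = 67
  Avon: 11·0 + 7·3 + 6·5 + 9·3 + 4·0 + 8·3 = 102
  Harrow: 11·1 + 7·4 + 6·4 + 9·5 + 4·1 + 8·5 = 152
  Linden: 11·3 + 7·2 + 6·0 + 9·2 + 4·3 + 8·0 = 77
  Brookfield: 11·4 + 7·1 + 6·3 + 9·4 + 4·5 + 8·4 = 157
  Elmhurst: 11·5 + 7·5 + 6·1 + 9·0 + 4·2 + 8·2 = 120

120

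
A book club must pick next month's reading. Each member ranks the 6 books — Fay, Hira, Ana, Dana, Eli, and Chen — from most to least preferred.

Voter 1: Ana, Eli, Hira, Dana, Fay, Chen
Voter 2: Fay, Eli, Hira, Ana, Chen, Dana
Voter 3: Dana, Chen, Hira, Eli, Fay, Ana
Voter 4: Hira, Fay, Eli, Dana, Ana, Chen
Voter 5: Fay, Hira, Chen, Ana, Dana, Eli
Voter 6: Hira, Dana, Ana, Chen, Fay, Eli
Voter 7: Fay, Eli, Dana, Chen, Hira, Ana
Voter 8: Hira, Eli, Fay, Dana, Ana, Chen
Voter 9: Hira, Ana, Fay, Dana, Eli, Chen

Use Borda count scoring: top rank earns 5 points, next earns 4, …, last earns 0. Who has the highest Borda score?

Borda scores:
  Fay: 1 + 5 + 1 + 4 + 5 + 1 + 5 + 3 + 3 = 28
  Hira: 3 + 3 + 3 + 5 + 4 + 5 + 1 + 5 + 5 = 34
  Ana: 5 + 2 + 0 + 1 + 2 + 3 + 0 + 1 + 4 = 18
  Dana: 2 + 0 + 5 + 2 + 1 + 4 + 3 + 2 + 2 = 21
  Eli: 4 + 4 + 2 + 3 + 0 + 0 + 4 + 4 + 1 = 22
  Chen: 0 + 1 + 4 + 0 + 3 + 2 + 2 + 0 + 0 = 12
Hira has the highest total.

Hira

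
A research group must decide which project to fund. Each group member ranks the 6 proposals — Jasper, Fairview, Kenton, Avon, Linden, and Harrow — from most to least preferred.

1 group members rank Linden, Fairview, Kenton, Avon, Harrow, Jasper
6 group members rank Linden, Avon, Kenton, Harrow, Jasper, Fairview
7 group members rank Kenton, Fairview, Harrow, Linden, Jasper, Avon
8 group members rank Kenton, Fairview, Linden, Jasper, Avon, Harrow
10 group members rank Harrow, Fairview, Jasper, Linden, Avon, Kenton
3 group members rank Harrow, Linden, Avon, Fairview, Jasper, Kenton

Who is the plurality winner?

Kenton

First-place vote totals:
  Jasper: 0
  Fairview: 0
  Kenton: 15
  Avon: 0
  Linden: 7
  Harrow: 13
Kenton has the most first-place votes.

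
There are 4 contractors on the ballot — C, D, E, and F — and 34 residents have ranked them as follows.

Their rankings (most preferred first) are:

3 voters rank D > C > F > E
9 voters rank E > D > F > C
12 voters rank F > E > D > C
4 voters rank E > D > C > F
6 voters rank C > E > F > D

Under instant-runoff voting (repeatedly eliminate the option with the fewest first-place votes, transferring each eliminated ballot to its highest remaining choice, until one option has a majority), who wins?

E

Round 1: E 13, F 12, C 6, D 3. D has the fewest and is eliminated.
Round 2: E 13, F 12, C 9. C has the fewest and is eliminated.
Round 3: E 19, F 15. E has a majority.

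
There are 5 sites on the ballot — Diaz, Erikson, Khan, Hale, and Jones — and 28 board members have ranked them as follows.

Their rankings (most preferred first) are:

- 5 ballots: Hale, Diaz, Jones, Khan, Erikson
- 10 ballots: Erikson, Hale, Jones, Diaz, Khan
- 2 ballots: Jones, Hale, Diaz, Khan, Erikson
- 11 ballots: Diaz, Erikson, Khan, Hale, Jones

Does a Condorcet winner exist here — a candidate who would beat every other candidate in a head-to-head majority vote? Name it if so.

There is no Condorcet winner

Head-to-head results (28 voters total):
Diaz vs Erikson: Diaz wins 18–10.
Diaz vs Khan: Diaz wins 28–0.
Diaz vs Hale: Hale wins 17–11.
Diaz vs Jones: Diaz wins 16–12.
Erikson vs Khan: Erikson wins 21–7.
Erikson vs Hale: Erikson wins 21–7.
Erikson vs Jones: Erikson wins 21–7.
Khan vs Hale: Hale wins 17–11.
Khan vs Jones: Jones wins 17–11.
Hale vs Jones: Hale wins 26–2.
No candidate beats all others: Diaz beats Erikson beats Hale beats Diaz, a majority cycle.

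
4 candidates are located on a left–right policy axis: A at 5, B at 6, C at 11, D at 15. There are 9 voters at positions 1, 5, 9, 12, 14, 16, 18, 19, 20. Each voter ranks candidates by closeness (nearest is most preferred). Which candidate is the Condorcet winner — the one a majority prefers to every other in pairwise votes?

D

With single-peaked preferences on a line, the Condorcet winner is the candidate closest to the median voter.
The median voter (position 14) is closest to D at 15.
Check: D vs B — voters closer to D: 6 of 9.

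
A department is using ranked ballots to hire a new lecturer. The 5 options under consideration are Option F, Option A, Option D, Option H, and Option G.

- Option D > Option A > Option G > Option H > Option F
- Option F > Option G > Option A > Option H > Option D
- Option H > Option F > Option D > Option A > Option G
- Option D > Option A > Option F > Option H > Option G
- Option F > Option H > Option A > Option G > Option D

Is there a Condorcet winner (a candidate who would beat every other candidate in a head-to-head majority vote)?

Yes

Head-to-head results (5 voters total):
Option F vs Option A: Option F wins 3–2.
Option F vs Option D: Option F wins 3–2.
Option F vs Option H: Option F wins 3–2.
Option F vs Option G: Option F wins 4–1.
Option A vs Option D: Option D wins 3–2.
Option A vs Option H: Option A wins 3–2.
Option A vs Option G: Option A wins 4–1.
Option D vs Option H: Option H wins 3–2.
Option D vs Option G: Option D wins 3–2.
Option H vs Option G: Option H wins 3–2.
Option F beats each rival — Option A (3–2), Option D (3–2), Option H (3–2), Option G (4–1) — so Option F is the Condorcet winner.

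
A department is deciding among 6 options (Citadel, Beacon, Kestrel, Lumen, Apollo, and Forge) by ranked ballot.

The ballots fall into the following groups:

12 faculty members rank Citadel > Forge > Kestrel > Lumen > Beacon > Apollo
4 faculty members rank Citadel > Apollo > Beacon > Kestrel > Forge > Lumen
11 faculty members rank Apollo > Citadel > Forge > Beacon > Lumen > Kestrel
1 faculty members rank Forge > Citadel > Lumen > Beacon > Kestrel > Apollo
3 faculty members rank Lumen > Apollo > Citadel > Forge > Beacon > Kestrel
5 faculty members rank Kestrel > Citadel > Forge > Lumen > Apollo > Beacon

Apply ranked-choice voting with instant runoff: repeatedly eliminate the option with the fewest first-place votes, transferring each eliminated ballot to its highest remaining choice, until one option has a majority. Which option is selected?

Citadel

Round 1: Citadel 16, Apollo 11, Kestrel 5, Lumen 3, Forge 1, Beacon 0. Beacon has the fewest and is eliminated.
Round 2: Citadel 16, Apollo 11, Kestrel 5, Lumen 3, Forge 1. Forge has the fewest and is eliminated.
Round 3: Citadel 17, Apollo 11, Kestrel 5, Lumen 3. Lumen has the fewest and is eliminated.
Round 4: Citadel 17, Apollo 14, Kestrel 5. Kestrel has the fewest and is eliminated.
Round 5: Citadel 22, Apollo 14. Citadel has a majority.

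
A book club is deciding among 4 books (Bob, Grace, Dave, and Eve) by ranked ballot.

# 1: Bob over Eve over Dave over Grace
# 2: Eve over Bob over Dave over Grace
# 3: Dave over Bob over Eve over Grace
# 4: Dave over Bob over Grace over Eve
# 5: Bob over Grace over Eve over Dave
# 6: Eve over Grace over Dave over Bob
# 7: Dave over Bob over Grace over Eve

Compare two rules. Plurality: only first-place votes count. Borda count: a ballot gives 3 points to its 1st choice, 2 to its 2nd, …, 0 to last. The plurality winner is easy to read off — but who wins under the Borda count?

Plurality first-place counts: Bob 2, Grace 0, Dave 3, Eve 2 → Dave.
Borda totals: Bob 14, Grace 6, Dave 12, Eve 10 → Bob.

Bob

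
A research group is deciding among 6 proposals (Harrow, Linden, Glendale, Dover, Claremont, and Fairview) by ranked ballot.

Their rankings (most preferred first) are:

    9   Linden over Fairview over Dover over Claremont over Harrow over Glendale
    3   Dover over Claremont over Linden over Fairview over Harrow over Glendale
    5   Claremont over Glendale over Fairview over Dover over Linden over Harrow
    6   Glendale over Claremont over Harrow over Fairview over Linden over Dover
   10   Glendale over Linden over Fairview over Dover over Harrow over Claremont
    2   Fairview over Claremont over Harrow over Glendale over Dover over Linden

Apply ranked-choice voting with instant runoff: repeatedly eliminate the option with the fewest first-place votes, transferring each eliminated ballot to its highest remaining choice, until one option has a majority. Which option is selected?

Round 1: Glendale 16, Linden 9, Claremont 5, Dover 3, Fairview 2, Harrow 0. Harrow has the fewest and is eliminated.
Round 2: Glendale 16, Linden 9, Claremont 5, Dover 3, Fairview 2. Fairview has the fewest and is eliminated.
Round 3: Glendale 16, Linden 9, Claremont 7, Dover 3. Dover has the fewest and is eliminated.
Round 4: Glendale 16, Claremont 10, Linden 9. Linden has the fewest and is eliminated.
Round 5: Claremont 19, Glendale 16. Claremont has a majority.

Claremont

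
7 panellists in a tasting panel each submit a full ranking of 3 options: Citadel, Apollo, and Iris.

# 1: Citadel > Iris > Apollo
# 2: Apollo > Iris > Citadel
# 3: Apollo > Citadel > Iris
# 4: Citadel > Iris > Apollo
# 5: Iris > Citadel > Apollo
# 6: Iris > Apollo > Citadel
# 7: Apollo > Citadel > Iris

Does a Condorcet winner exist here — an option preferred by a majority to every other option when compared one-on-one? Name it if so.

Head-to-head results (7 voters total):
Citadel vs Apollo: Apollo wins 4–3.
Citadel vs Iris: Citadel wins 4–3.
Apollo vs Iris: Iris wins 4–3.
No candidate beats all others: Citadel beats Iris beats Apollo beats Citadel, a majority cycle.

None — there is no Condorcet winner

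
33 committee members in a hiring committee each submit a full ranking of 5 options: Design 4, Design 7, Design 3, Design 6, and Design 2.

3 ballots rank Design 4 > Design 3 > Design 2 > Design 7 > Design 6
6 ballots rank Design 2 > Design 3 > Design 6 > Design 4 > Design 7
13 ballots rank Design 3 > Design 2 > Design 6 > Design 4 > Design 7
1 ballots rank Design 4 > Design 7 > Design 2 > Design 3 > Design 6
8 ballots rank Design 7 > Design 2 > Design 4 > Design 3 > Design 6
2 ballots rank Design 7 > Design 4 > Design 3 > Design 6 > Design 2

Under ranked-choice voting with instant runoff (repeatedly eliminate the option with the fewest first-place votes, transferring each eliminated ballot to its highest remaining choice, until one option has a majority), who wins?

Round 1: Design 3 13, Design 7 10, Design 2 6, Design 4 4, Design 6 0. Design 6 has the fewest and is eliminated.
Round 2: Design 3 13, Design 7 10, Design 2 6, Design 4 4. Design 4 has the fewest and is eliminated.
Round 3: Design 3 16, Design 7 11, Design 2 6. Design 2 has the fewest and is eliminated.
Round 4: Design 3 22, Design 7 11. Design 3 has a majority.

Design 3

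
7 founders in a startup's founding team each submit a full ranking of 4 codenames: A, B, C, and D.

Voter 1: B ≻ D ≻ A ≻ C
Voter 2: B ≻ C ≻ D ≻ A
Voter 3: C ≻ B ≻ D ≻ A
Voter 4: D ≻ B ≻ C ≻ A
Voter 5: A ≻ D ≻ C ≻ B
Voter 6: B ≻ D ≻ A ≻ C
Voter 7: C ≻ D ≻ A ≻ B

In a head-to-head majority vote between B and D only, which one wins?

B

Ballots ranking B above D: 4.
Ballots ranking D above B: 3.
B wins the head-to-head, 4–3.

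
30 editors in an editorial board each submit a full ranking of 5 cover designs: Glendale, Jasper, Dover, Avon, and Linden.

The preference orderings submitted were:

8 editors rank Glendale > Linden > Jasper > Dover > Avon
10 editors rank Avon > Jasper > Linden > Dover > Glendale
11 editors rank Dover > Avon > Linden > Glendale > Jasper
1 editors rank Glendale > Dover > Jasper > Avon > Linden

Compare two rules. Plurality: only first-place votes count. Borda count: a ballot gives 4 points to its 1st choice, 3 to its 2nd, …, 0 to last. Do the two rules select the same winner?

Plurality first-place counts: Glendale 9, Jasper 0, Dover 11, Avon 10, Linden 0 → Dover.
Borda totals: Glendale 47, Jasper 48, Dover 65, Avon 74, Linden 66 → Avon.
The two rules disagree: plurality picks Dover, Borda picks Avon.

No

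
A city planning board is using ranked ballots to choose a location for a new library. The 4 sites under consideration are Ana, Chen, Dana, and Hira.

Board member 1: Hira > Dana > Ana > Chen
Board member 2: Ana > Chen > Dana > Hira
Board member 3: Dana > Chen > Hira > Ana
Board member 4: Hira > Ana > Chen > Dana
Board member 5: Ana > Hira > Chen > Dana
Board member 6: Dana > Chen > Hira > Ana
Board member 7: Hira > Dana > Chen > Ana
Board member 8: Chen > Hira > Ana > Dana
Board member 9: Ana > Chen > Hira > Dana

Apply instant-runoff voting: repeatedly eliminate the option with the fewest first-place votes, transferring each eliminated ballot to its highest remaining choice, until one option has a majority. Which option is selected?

Hira

Round 1: Ana 3, Hira 3, Dana 2, Chen 1. Chen has the fewest and is eliminated.
Round 2: Hira 4, Ana 3, Dana 2. Dana has the fewest and is eliminated.
Round 3: Hira 6, Ana 3. Hira has a majority.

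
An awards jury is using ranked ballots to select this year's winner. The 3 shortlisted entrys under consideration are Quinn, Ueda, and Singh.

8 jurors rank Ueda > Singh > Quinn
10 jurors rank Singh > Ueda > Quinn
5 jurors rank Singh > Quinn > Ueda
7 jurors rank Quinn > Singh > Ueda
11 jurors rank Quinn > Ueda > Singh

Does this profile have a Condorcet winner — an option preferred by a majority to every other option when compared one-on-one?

Head-to-head results (41 voters total):
Quinn vs Ueda: Quinn wins 23–18.
Quinn vs Singh: Singh wins 23–18.
Ueda vs Singh: Singh wins 22–19.
Singh beats each rival — Quinn (23–18), Ueda (22–19) — so Singh is the Condorcet winner.

Yes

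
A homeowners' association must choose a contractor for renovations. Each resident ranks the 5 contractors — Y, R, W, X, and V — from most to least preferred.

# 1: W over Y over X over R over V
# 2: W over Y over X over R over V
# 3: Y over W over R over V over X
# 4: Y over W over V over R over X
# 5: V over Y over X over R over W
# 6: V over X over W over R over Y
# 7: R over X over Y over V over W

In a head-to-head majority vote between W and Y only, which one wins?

Y

Ballots ranking W above Y: 3.
Ballots ranking Y above W: 4.
Y wins the head-to-head, 4–3.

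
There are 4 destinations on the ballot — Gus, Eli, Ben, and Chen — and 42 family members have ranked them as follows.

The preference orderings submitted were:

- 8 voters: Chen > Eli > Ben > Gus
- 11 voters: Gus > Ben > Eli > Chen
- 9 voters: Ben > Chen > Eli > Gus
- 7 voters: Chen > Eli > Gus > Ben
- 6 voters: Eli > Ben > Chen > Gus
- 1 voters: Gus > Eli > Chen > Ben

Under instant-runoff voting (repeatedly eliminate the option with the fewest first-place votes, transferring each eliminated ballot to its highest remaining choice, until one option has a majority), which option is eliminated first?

Round 1: Chen 15, Gus 12, Ben 9, Eli 6. Eli has the fewest and is eliminated.
Round 2: Ben 15, Chen 15, Gus 12. Gus has the fewest and is eliminated.
Round 3: Ben 26, Chen 16. Ben has a majority.

Eli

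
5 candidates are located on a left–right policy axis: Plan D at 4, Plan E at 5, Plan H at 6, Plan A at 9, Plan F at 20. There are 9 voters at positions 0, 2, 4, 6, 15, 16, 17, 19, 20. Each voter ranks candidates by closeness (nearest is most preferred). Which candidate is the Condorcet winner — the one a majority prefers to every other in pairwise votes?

With single-peaked preferences on a line, the Condorcet winner is the candidate closest to the median voter.
The median voter (position 15) is closest to Plan F at 20.
Check: Plan F vs Plan E — voters closer to Plan F: 5 of 9.

Plan F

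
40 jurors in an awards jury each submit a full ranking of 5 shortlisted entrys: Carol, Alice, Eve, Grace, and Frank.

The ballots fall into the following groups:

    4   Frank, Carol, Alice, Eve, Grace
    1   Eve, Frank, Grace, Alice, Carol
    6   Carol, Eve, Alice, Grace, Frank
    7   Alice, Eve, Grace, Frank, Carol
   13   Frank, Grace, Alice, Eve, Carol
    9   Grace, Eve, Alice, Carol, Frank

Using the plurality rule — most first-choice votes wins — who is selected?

Frank

First-place vote totals:
  Carol: 6
  Alice: 7
  Eve: 1
  Grace: 9
  Frank: 17
Frank has the most first-place votes.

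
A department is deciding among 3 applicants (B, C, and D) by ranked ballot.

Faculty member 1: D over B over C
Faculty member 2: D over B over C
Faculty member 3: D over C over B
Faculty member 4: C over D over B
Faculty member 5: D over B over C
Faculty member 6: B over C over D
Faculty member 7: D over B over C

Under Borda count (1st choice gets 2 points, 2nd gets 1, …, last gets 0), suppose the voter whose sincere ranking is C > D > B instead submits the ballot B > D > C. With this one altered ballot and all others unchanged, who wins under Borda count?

D

Borda totals with the altered ballot: B 8, C 2, D 11.
The winner is unchanged: still D.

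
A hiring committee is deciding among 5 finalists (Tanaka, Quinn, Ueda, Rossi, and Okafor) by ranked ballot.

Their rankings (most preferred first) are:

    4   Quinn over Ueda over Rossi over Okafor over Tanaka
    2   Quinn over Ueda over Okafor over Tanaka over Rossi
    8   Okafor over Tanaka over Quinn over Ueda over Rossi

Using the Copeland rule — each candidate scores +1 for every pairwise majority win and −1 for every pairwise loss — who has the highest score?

Okafor

Pairwise results:
  Tanaka vs Quinn: Tanaka wins 8–6.
  Tanaka vs Ueda: Tanaka wins 8–6.
  Tanaka vs Rossi: Tanaka wins 10–4.
  Tanaka vs Okafor: Okafor wins 14–0.
  Quinn vs Ueda: Quinn wins 14–0.
  Quinn vs Rossi: Quinn wins 14–0.
  Quinn vs Okafor: Okafor wins 8–6.
  Ueda vs Rossi: Ueda wins 14–0.
  Ueda vs Okafor: Okafor wins 8–6.
  Rossi vs Okafor: Okafor wins 10–4.
Copeland scores (wins − losses):
  Tanaka: 3 − 1 = 2
  Quinn: 2 − 2 = 0
  Ueda: 1 − 3 = -2
  Rossi: 0 − 4 = -4
  Okafor: 4 − 0 = 4
Okafor has the best Copeland score.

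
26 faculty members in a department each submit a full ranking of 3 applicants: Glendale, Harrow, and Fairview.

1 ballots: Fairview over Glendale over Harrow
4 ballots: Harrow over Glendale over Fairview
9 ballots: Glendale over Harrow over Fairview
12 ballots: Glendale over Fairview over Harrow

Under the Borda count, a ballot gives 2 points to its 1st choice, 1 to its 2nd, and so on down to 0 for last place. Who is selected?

Borda scores:
  Glendale: 1 + 4·1 + 9·2 + 12·2 = 47
  Harrow: 0 + 4·2 + 9·1 + 12·0 = 17
  Fairview: 2 + 4·0 + 9·0 + 12·1 = 14
Glendale has the highest total.

Glendale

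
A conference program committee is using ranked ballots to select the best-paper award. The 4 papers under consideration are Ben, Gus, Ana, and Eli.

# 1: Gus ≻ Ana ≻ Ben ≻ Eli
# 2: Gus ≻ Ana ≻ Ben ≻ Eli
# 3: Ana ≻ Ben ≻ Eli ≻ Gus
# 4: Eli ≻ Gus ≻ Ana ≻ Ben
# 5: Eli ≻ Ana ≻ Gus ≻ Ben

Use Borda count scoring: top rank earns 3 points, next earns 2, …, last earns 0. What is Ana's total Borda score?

Borda scores:
  Ben: 1 + 1 + 2 + 0 + 0 = 4
  Gus: 3 + 3 + 0 + 2 + 1 = 9
  Ana: 2 + 2 + 3 + 1 + 2 = 10
  Eli: 0 + 0 + 1 + 3 + 3 = 7

10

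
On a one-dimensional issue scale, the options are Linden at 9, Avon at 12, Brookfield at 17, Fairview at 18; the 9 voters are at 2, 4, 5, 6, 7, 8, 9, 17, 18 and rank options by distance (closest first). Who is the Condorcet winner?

With single-peaked preferences on a line, the Condorcet winner is the candidate closest to the median voter.
The median voter (position 7) is closest to Linden at 9.
Check: Linden vs Brookfield — voters closer to Linden: 7 of 9.

Linden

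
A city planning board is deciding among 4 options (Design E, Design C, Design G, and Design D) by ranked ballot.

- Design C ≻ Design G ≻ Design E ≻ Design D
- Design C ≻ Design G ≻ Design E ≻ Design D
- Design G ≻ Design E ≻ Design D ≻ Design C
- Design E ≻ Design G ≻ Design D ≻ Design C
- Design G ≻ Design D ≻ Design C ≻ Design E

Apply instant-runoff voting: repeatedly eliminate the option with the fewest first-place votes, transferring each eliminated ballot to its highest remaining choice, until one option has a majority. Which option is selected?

Design G

Round 1: Design C 2, Design G 2, Design E 1, Design D 0. Design D has the fewest and is eliminated.
Round 2: Design C 2, Design G 2, Design E 1. Design E has the fewest and is eliminated.
Round 3: Design G 3, Design C 2. Design G has a majority.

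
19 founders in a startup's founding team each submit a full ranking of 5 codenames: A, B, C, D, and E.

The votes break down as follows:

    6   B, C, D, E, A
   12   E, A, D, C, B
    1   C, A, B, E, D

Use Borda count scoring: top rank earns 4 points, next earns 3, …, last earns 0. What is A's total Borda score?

39

Borda scores:
  A: 6·0 + 12·3 + 3 = 39
  B: 6·4 + 12·0 + 2 = 26
  C: 6·3 + 12·1 + 4 = 34
  D: 6·2 + 12·2 + 0 = 36
  E: 6·1 + 12·4 + 1 = 55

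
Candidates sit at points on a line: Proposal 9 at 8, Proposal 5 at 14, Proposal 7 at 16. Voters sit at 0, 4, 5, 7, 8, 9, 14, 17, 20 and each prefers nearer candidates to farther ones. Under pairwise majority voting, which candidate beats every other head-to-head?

Proposal 9

With single-peaked preferences on a line, the Condorcet winner is the candidate closest to the median voter.
The median voter (position 8) is closest to Proposal 9 at 8.
Check: Proposal 9 vs Proposal 7 — voters closer to Proposal 9: 6 of 9.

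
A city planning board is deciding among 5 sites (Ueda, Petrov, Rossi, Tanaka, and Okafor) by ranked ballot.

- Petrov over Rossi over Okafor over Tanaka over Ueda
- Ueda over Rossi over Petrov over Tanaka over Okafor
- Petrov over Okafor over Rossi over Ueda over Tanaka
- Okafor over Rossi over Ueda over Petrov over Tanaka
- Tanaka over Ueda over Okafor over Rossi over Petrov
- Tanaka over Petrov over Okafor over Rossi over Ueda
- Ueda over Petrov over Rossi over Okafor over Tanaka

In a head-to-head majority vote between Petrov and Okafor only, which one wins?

Ballots ranking Petrov above Okafor: 5.
Ballots ranking Okafor above Petrov: 2.
Petrov wins the head-to-head, 5–2.

Petrov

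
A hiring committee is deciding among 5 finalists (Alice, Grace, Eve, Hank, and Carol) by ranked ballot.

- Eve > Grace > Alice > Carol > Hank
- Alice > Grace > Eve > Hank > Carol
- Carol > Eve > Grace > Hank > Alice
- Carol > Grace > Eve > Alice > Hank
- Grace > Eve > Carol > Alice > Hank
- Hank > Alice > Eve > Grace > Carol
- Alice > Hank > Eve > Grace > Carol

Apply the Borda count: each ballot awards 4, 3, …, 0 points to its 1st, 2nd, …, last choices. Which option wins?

Borda scores:
  Alice: 2 + 4 + 0 + 1 + 1 + 3 + 4 = 15
  Grace: 3 + 3 + 2 + 3 + 4 + 1 + 1 = 17
  Eve: 4 + 2 + 3 + 2 + 3 + 2 + 2 = 18
  Hank: 0 + 1 + 1 + 0 + 0 + 4 + 3 = 9
  Carol: 1 + 0 + 4 + 4 + 2 + 0 + 0 = 11
Eve has the highest total.

Eve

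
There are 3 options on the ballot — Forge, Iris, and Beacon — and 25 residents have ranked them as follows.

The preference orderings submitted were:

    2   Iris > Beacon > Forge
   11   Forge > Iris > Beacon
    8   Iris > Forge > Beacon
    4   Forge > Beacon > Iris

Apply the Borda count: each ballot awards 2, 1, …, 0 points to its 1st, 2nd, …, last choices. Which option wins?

Forge

Borda scores:
  Forge: 2·0 + 11·2 + 8·1 + 4·2 = 38
  Iris: 2·2 + 11·1 + 8·2 + 4·0 = 31
  Beacon: 2·1 + 11·0 + 8·0 + 4·1 = 6
Forge has the highest total.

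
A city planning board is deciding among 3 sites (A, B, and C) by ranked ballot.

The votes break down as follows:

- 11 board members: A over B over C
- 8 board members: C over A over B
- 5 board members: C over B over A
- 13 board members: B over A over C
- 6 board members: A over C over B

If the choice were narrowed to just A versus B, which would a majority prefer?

Ballots ranking A above B: 11+8+6 = 25.
Ballots ranking B above A: 5+13 = 18.
A wins the head-to-head, 25–18.

A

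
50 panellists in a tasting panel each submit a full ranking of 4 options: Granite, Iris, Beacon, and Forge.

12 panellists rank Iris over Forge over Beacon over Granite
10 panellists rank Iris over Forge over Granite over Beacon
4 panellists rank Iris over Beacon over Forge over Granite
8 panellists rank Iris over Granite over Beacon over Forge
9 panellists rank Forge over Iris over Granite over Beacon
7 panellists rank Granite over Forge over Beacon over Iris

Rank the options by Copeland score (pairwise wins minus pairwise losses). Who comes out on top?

Iris

Pairwise results:
  Granite vs Iris: Iris wins 43–7.
  Granite vs Beacon: Granite wins 34–16.
  Granite vs Forge: Forge wins 35–15.
  Iris vs Beacon: Iris wins 43–7.
  Iris vs Forge: Iris wins 34–16.
  Beacon vs Forge: Forge wins 38–12.
Copeland scores (wins − losses):
  Granite: 1 − 2 = -1
  Iris: 3 − 0 = 3
  Beacon: 0 − 3 = -3
  Forge: 2 − 1 = 1
Iris has the best Copeland score.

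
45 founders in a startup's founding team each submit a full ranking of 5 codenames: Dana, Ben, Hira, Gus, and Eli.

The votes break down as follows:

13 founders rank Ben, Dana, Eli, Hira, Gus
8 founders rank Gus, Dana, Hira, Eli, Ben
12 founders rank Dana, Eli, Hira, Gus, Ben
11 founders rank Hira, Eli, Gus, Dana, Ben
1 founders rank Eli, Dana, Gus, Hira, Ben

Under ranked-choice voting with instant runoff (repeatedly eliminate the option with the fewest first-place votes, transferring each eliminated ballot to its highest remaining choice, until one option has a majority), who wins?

Dana

Round 1: Ben 13, Dana 12, Hira 11, Gus 8, Eli 1. Eli has the fewest and is eliminated.
Round 2: Dana 13, Ben 13, Hira 11, Gus 8. Gus has the fewest and is eliminated.
Round 3: Dana 21, Ben 13, Hira 11. Hira has the fewest and is eliminated.
Round 4: Dana 32, Ben 13. Dana has a majority.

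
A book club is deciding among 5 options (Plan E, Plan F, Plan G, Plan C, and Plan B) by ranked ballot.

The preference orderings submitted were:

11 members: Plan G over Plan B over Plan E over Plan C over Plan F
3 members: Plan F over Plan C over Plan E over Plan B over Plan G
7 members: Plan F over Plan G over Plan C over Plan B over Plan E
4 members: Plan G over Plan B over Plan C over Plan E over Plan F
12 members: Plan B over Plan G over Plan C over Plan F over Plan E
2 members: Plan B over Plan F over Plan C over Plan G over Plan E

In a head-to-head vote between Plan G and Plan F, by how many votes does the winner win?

Ballots ranking Plan G above Plan F: 11+4+12 = 27.
Ballots ranking Plan F above Plan G: 3+7+2 = 12.
Plan G wins 27–12, a margin of 15.

15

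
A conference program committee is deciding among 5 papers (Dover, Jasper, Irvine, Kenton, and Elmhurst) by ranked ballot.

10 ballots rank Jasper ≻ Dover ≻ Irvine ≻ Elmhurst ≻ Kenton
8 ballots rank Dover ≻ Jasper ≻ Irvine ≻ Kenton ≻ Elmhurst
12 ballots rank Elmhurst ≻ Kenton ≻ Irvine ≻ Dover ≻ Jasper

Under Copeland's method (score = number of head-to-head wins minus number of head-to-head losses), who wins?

Pairwise results:
  Dover vs Jasper: Dover wins 20–10.
  Dover vs Irvine: Dover wins 18–12.
  Dover vs Kenton: Dover wins 18–12.
  Dover vs Elmhurst: Dover wins 18–12.
  Jasper vs Irvine: Jasper wins 18–12.
  Jasper vs Kenton: Jasper wins 18–12.
  Jasper vs Elmhurst: Jasper wins 18–12.
  Irvine vs Kenton: Irvine wins 18–12.
  Irvine vs Elmhurst: Irvine wins 18–12.
  Kenton vs Elmhurst: Elmhurst wins 22–8.
Copeland scores (wins − losses):
  Dover: 4 − 0 = 4
  Jasper: 3 − 1 = 2
  Irvine: 2 − 2 = 0
  Kenton: 0 − 4 = -4
  Elmhurst: 1 − 3 = -2
Dover has the best Copeland score.

Dover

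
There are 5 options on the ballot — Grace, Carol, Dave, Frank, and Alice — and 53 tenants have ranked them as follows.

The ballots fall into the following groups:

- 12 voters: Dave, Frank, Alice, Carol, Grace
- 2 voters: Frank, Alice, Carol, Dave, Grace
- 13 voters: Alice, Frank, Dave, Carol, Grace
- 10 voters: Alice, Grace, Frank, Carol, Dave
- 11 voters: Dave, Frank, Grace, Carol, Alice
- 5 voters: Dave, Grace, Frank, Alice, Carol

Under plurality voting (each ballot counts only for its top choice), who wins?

First-place vote totals:
  Grace: 0
  Carol: 0
  Dave: 28
  Frank: 2
  Alice: 23
Dave has the most first-place votes.

Dave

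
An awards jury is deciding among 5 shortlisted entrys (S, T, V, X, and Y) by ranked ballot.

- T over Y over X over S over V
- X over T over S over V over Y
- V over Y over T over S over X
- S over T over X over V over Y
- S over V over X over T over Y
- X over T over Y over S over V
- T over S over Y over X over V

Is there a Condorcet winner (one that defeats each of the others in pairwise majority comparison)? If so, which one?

Head-to-head results (7 voters total):
S vs T: T wins 5–2.
S vs V: S wins 6–1.
S vs X: S wins 4–3.
S vs Y: S wins 4–3.
T vs V: T wins 5–2.
T vs X: T wins 4–3.
T vs Y: T wins 6–1.
V vs X: X wins 5–2.
V vs Y: V wins 4–3.
X vs Y: X wins 4–3.
T beats each rival — S (5–2), V (5–2), X (4–3), Y (6–1) — so T is the Condorcet winner.

T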